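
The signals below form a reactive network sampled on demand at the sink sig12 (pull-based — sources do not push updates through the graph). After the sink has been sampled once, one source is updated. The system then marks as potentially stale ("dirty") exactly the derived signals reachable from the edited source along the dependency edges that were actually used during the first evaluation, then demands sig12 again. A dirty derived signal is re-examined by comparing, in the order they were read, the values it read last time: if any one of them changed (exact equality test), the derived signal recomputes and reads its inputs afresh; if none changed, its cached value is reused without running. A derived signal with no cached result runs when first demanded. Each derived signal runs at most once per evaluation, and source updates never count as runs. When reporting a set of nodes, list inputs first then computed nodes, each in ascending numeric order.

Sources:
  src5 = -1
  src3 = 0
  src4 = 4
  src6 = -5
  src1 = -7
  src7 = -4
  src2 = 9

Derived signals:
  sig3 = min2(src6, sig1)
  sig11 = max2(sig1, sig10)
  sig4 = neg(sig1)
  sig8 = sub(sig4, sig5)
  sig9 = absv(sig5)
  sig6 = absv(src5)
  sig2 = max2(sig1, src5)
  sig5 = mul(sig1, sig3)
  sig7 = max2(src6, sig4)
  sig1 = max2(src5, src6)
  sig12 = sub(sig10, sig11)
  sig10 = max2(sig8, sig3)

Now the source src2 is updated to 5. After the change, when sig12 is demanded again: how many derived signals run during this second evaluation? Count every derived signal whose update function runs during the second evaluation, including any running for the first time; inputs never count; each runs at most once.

Initial pass — values computed on the first demand:
  sig1 = max2(-1, -5) = -1
  sig3 = min2(-5, -1) = -5
  sig4 = neg(-1) = 1
  sig5 = mul(-1, -5) = 5
  sig8 = sub(1, 5) = -4
  sig10 = max2(-4, -5) = -4
  sig11 = max2(-1, -4) = -1
  sig12 = sub(-4, -1) = -3

Second demand — change propagation:
  no demanded computation ever read src2, so the edit dirties nothing and nothing runs.

The important point: nothing the output needs ever reads src2, so the edit is invisible to it.

Run set: none (0 run).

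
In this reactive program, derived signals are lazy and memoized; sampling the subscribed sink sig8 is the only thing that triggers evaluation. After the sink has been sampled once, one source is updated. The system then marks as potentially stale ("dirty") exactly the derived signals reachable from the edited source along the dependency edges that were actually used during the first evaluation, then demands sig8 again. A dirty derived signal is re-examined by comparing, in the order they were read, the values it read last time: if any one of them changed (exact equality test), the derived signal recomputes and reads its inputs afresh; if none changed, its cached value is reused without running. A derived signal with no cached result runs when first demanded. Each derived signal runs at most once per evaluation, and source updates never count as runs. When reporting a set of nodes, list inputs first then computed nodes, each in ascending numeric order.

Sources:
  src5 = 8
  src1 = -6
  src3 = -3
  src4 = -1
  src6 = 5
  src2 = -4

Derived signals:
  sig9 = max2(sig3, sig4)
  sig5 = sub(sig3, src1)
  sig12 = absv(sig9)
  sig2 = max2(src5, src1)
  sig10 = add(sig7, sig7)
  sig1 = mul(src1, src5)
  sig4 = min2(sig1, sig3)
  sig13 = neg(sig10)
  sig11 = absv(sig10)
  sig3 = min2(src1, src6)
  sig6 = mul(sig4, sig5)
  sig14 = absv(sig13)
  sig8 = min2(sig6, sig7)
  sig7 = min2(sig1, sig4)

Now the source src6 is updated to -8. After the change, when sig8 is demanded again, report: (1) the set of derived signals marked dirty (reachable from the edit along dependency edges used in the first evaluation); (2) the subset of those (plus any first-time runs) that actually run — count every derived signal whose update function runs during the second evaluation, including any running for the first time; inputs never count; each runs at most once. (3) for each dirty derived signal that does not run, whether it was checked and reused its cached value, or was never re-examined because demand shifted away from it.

The edit dirties: sig3, sig4, sig5, sig6, sig7, sig8.
5 derived signals run: sig3, sig4, sig5, sig6, sig8.
Cache hits after checking: sig7.
Note where the cutoff bites: sig7 is checked, finds nothing changed, and keeps its cache.

First demand of the output computes:
  sig1 = mul(-6, 8) = -48
  sig3 = min2(-6, 5) = -6
  sig4 = min2(-48, -6) = -48
  sig5 = sub(-6, -6) = 0
  sig6 = mul(-48, 0) = 0
  sig7 = min2(-48, -48) = -48
  sig8 = min2(0, -48) = -48

After the edit, cleaning proceeds:
  sig3: a read changed (src6 5->-8) — executes, giving -8.
  sig4: a read changed (sig3 -6->-8) — executes, giving -48 — identical to its old value.
  sig5: a read changed (sig3 -6->-8) — executes, giving -2.
  sig6: a read changed (sig5 0->-2) — executes, giving 96.
  sig7: dirty, but its reads are unchanged (sig1 unchanged, sig4 unchanged); cached -48 stands.
  sig8: a read changed (sig6 0->96) — executes, giving -48 — identical to its old value.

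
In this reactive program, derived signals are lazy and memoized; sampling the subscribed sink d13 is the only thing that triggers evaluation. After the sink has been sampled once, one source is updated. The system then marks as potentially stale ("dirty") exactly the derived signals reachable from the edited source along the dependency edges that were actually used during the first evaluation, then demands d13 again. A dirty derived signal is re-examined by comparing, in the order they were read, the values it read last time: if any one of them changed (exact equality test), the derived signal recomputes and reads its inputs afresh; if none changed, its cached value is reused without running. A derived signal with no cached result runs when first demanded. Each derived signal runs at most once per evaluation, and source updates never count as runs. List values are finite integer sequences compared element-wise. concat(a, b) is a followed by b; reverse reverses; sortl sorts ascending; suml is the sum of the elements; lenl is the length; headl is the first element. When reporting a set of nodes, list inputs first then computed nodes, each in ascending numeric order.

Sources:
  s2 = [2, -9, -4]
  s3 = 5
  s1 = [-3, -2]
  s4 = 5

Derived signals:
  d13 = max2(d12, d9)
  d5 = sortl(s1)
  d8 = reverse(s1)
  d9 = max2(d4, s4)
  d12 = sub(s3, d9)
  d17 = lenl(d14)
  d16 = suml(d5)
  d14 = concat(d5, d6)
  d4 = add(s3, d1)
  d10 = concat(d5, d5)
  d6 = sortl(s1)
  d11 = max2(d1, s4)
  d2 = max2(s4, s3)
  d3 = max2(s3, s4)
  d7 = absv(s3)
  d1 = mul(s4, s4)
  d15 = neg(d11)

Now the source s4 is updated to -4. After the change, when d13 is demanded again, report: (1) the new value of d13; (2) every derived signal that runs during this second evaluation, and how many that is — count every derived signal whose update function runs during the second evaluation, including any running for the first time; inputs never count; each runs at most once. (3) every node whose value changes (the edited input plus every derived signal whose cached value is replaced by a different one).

Demanding d13 again yields 21.
5 derived signals run: d1, d4, d9, d12, d13.
The nodes whose values change: s4, d1, d4, d9, d12, d13.

First demand of the output computes:
  d1 = mul(5, 5) = 25
  d4 = add(5, 25) = 30
  d9 = max2(30, 5) = 30
  d12 = sub(5, 30) = -25
  d13 = max2(-25, 30) = 30

After the edit, cleaning proceeds:
  d1: a read changed (s4 5->-4; s4 5->-4) — executes, giving 16.
  d4: a read changed (d1 25->16) — executes, giving 21.
  d9: a read changed (d4 30->21; s4 5->-4) — executes, giving 21.
  d12: a read changed (d9 30->21) — executes, giving -16.
  d13: a read changed (d12 -25->-16; d9 30->21) — executes, giving 21.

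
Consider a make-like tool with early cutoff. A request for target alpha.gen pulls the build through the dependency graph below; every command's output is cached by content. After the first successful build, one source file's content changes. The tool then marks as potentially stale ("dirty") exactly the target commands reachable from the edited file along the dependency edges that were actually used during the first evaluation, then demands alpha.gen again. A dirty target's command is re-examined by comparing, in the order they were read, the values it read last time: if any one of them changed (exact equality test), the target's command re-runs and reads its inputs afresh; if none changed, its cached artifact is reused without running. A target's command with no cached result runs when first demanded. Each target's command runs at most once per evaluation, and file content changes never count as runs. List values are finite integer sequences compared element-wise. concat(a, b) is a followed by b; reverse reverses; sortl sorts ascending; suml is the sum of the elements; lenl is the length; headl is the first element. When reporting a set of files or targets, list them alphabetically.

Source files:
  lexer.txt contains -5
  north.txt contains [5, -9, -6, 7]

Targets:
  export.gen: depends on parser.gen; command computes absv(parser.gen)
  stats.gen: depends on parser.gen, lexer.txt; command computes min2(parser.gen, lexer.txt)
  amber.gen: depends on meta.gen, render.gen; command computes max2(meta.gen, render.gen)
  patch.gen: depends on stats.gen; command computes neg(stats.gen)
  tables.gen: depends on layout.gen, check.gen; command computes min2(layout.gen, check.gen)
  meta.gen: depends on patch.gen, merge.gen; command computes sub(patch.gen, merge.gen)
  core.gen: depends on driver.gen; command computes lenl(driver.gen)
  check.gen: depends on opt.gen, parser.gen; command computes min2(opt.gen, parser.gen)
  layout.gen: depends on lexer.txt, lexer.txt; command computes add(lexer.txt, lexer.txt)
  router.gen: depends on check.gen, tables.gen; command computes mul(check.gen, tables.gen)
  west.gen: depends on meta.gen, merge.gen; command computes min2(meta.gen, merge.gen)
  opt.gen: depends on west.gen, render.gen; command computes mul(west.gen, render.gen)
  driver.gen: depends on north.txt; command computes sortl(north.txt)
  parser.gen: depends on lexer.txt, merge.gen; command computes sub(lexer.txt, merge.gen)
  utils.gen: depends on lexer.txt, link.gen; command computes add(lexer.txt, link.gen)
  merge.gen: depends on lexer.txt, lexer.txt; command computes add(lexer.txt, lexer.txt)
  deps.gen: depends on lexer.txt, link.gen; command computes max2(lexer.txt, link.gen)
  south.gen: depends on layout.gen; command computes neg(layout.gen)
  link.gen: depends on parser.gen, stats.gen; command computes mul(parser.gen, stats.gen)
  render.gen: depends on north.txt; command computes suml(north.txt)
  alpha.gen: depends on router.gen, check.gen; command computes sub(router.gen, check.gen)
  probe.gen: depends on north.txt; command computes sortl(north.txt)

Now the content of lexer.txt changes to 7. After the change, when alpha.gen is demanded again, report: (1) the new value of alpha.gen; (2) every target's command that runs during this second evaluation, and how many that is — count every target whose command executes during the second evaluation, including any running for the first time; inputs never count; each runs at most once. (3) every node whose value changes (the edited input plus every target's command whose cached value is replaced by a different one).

Demanding alpha.gen again yields 56.
12 target commands run: alpha.gen, check.gen, layout.gen, merge.gen, meta.gen, opt.gen, parser.gen, patch.gen, router.gen, stats.gen, tables.gen, west.gen.
The nodes whose values change: alpha.gen, check.gen, layout.gen, lexer.txt, merge.gen, meta.gen, opt.gen, parser.gen, patch.gen, router.gen, stats.gen, tables.gen, west.gen.

First demand of the output computes:
  layout.gen = add(-5, -5) = -10
  merge.gen = add(-5, -5) = -10
  parser.gen = sub(-5, -10) = 5
  render.gen = suml([5, -9, -6, 7]) = -3
  stats.gen = min2(5, -5) = -5
  patch.gen = neg(-5) = 5
  meta.gen = sub(5, -10) = 15
  west.gen = min2(15, -10) = -10
  opt.gen = mul(-10, -3) = 30
  check.gen = min2(30, 5) = 5
  tables.gen = min2(-10, 5) = -10
  router.gen = mul(5, -10) = -50
  alpha.gen = sub(-50, 5) = -55

After the edit, cleaning proceeds:
  layout.gen: a read changed (lexer.txt -5->7; lexer.txt -5->7) — executes, giving 14.
  merge.gen: a read changed (lexer.txt -5->7; lexer.txt -5->7) — executes, giving 14.
  parser.gen: a read changed (lexer.txt -5->7; merge.gen -10->14) — executes, giving -7.
  stats.gen: a read changed (parser.gen 5->-7; lexer.txt -5->7) — executes, giving -7.
  patch.gen: a read changed (stats.gen -5->-7) — executes, giving 7.
  meta.gen: a read changed (patch.gen 5->7; merge.gen -10->14) — executes, giving -7.
  west.gen: a read changed (meta.gen 15->-7; merge.gen -10->14) — executes, giving -7.
  opt.gen: a read changed (west.gen -10->-7) — executes, giving 21.
  check.gen: a read changed (opt.gen 30->21; parser.gen 5->-7) — executes, giving -7.
  tables.gen: a read changed (layout.gen -10->14; check.gen 5->-7) — executes, giving -7.
  router.gen: a read changed (check.gen 5->-7; tables.gen -10->-7) — executes, giving 49.
  alpha.gen: a read changed (router.gen -50->49; check.gen 5->-7) — executes, giving 56.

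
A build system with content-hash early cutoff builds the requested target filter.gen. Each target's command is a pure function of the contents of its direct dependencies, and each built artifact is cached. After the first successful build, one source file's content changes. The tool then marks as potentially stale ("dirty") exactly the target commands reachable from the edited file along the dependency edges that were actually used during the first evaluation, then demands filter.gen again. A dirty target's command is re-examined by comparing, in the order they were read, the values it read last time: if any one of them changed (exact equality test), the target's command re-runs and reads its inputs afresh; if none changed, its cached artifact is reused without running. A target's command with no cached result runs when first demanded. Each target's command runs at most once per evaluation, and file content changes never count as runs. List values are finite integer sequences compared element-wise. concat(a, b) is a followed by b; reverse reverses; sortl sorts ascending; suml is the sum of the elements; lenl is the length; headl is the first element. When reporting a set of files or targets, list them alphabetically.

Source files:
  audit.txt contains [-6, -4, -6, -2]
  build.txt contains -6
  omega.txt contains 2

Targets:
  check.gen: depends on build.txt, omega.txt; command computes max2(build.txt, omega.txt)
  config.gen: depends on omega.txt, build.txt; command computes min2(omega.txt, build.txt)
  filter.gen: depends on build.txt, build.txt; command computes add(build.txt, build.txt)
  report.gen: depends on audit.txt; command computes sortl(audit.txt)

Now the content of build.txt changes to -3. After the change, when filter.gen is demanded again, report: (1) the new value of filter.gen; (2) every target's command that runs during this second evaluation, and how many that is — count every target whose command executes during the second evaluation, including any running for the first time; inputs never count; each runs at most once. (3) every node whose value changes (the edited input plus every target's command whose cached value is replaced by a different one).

New value of filter.gen: -6.
Target commands that run: filter.gen — 1 in total.
Values that change: build.txt, filter.gen.

First evaluation (everything demanded from the output):
  filter.gen = add(-6, -6) = -12

Propagation after the edit:
  filter.gen: runs — build.txt -6->-3; build.txt -6->-3; result -6.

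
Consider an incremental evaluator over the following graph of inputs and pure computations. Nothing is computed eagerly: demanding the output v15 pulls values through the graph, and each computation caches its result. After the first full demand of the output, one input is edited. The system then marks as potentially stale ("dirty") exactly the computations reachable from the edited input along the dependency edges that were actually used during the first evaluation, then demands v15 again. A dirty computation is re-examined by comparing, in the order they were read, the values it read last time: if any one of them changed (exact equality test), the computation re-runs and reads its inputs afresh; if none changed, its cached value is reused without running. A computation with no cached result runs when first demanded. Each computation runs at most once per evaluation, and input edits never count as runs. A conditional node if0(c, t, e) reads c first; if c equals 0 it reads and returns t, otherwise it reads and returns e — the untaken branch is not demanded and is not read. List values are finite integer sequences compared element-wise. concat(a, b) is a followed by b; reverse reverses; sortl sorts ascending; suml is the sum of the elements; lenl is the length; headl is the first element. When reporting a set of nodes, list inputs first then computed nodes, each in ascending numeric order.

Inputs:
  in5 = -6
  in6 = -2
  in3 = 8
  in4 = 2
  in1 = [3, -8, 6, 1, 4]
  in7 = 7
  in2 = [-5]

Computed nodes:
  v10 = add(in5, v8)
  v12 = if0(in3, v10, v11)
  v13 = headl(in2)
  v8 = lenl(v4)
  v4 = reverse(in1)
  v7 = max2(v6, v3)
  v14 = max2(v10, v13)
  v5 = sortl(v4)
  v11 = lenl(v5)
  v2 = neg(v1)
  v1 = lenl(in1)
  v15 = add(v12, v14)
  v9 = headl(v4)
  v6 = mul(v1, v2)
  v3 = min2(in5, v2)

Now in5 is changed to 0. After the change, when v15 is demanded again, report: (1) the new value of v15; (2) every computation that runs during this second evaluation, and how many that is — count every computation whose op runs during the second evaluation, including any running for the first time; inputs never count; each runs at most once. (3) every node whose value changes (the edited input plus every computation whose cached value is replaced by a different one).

Initial pass — values computed on the first demand:
  v4 = reverse([3, -8, 6, 1, 4]) = [4, 1, 6, -8, 3]
  v5 = sortl([4, 1, 6, -8, 3]) = [-8, 1, 3, 4, 6]
  v8 = lenl([4, 1, 6, -8, 3]) = 5
  v10 = add(-6, 5) = -1
  v11 = lenl([-8, 1, 3, 4, 6]) = 5
  v12 = if0(in3=8 -> else branch v11) = 5
  v13 = headl([-5]) = -5
  v14 = max2(-1, -5) = -1
  v15 = add(5, -1) = 4

Second demand — change propagation:
  v10: re-runs because in5 -6->0; new result 5.
  v14: re-runs because v10 -1->5; new result 5.
  v15: re-runs because v14 -1->5; new result 10.

v15 now evaluates to 10.
Run set: v10, v14, v15 (3 run).
Changed values: in5, v10, v14, v15.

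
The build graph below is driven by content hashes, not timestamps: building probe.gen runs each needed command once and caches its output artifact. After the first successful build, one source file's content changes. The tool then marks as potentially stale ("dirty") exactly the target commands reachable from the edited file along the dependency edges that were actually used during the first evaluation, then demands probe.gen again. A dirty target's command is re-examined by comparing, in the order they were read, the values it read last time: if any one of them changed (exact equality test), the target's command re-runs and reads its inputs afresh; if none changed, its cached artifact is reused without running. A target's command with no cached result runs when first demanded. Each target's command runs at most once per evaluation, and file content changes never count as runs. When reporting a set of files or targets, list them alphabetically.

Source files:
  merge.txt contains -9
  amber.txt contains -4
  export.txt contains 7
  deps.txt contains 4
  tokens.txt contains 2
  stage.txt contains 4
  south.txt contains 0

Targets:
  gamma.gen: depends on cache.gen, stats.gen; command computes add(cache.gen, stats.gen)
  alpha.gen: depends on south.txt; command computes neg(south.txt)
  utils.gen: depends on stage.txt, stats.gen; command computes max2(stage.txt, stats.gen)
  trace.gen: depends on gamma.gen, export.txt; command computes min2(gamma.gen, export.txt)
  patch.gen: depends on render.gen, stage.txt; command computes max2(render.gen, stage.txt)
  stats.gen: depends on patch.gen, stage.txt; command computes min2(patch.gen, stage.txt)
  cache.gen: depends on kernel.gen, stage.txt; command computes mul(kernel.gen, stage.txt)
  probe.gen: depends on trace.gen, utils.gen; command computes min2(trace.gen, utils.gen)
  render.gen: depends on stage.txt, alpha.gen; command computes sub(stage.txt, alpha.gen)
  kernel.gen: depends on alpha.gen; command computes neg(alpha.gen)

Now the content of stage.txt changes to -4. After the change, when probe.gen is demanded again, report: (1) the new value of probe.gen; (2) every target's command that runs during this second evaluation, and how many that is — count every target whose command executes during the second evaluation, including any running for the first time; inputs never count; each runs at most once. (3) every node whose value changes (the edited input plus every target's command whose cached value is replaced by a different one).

probe.gen now evaluates to -4.
Run set: cache.gen, gamma.gen, patch.gen, probe.gen, render.gen, stats.gen, trace.gen, utils.gen (8 run).
Changed values: gamma.gen, patch.gen, probe.gen, render.gen, stage.txt, stats.gen, trace.gen, utils.gen.

Initial pass — values computed on the first demand:
  alpha.gen = neg(0) = 0
  kernel.gen = neg(0) = 0
  cache.gen = mul(0, 4) = 0
  render.gen = sub(4, 0) = 4
  patch.gen = max2(4, 4) = 4
  stats.gen = min2(4, 4) = 4
  gamma.gen = add(0, 4) = 4
  trace.gen = min2(4, 7) = 4
  utils.gen = max2(4, 4) = 4
  probe.gen = min2(4, 4) = 4

Second demand — change propagation:
  cache.gen: re-runs because stage.txt 4->-4; new result 0 (unchanged).
  render.gen: re-runs because stage.txt 4->-4; new result -4.
  patch.gen: re-runs because render.gen 4->-4; stage.txt 4->-4; new result -4.
  stats.gen: re-runs because patch.gen 4->-4; stage.txt 4->-4; new result -4.
  gamma.gen: re-runs because stats.gen 4->-4; new result -4.
  trace.gen: re-runs because gamma.gen 4->-4; new result -4.
  utils.gen: re-runs because stage.txt 4->-4; stats.gen 4->-4; new result -4.
  probe.gen: re-runs because trace.gen 4->-4; utils.gen 4->-4; new result -4.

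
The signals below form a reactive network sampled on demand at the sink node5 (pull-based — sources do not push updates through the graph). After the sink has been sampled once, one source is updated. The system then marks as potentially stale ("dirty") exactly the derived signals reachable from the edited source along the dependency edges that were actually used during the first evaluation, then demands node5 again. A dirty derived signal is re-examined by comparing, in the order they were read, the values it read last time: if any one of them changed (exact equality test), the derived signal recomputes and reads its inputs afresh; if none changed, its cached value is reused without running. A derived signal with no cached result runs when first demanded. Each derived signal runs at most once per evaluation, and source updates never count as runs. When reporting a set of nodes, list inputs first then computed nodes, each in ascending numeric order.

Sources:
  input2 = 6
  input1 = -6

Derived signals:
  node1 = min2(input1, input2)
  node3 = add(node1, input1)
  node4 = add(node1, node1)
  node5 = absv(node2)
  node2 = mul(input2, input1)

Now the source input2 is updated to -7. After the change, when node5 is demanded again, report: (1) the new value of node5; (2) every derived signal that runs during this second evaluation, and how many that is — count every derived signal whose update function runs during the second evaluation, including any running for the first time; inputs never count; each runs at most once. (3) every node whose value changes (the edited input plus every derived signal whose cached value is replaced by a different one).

Initial pass — values computed on the first demand:
  node2 = mul(6, -6) = -36
  node5 = absv(-36) = 36

Second demand — change propagation:
  node2: re-runs because input2 6->-7; new result 42.
  node5: re-runs because node2 -36->42; new result 42.

node5 now evaluates to 42.
Run set: node2, node5 (2 run).
Changed values: input2, node2, node5.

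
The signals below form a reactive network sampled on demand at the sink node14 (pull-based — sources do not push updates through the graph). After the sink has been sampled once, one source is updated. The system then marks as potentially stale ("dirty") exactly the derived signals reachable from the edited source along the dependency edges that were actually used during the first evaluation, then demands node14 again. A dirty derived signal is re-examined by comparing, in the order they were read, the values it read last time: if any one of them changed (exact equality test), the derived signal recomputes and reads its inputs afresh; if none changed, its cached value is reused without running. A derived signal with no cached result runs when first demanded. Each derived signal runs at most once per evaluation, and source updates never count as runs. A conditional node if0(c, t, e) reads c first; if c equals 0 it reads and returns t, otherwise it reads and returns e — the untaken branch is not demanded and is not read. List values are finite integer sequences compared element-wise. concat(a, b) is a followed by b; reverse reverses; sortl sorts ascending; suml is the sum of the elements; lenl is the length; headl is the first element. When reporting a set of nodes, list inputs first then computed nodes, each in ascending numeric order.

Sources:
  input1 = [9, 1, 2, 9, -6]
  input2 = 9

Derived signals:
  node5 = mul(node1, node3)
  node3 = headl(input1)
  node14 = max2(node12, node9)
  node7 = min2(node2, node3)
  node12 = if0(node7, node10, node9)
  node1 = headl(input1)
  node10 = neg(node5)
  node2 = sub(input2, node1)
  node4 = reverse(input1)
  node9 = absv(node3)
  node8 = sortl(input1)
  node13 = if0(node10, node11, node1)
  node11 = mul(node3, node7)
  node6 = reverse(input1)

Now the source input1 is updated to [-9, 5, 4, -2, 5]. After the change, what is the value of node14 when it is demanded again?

node14 now evaluates to 9.
The important point: the flipped condition redirects demand; node5, node10 are left stale, never re-checked.

Initial pass — values computed on the first demand:
  node1 = headl([9, 1, 2, 9, -6]) = 9
  node2 = sub(9, 9) = 0
  node3 = headl([9, 1, 2, 9, -6]) = 9
  node5 = mul(9, 9) = 81
  node7 = min2(0, 9) = 0
  node9 = absv(9) = 9
  node10 = neg(81) = -81
  node12 = if0(node7=0 -> then branch node10) = -81
  node14 = max2(-81, 9) = 9

Second demand — change propagation:
  node1: re-runs because input1 [9, 1, 2, 9, -6]->[-9, 5, 4, -2, 5]; new result -9.
  node2: re-runs because node1 9->-9; new result 18.
  node3: re-runs because input1 [9, 1, 2, 9, -6]->[-9, 5, 4, -2, 5]; new result -9.
  node5: dirty yet unreached — the second evaluation never asks for it.
  node7: re-runs because node2 0->18; node3 9->-9; new result -9.
  node9: re-runs because node3 9->-9; new result 9 (unchanged).
  node10: dirty yet unreached — the second evaluation never asks for it.
  node12: re-runs because node7 0->-9; new result 9.
  node14: re-runs because node12 -81->9; new result 9 (unchanged).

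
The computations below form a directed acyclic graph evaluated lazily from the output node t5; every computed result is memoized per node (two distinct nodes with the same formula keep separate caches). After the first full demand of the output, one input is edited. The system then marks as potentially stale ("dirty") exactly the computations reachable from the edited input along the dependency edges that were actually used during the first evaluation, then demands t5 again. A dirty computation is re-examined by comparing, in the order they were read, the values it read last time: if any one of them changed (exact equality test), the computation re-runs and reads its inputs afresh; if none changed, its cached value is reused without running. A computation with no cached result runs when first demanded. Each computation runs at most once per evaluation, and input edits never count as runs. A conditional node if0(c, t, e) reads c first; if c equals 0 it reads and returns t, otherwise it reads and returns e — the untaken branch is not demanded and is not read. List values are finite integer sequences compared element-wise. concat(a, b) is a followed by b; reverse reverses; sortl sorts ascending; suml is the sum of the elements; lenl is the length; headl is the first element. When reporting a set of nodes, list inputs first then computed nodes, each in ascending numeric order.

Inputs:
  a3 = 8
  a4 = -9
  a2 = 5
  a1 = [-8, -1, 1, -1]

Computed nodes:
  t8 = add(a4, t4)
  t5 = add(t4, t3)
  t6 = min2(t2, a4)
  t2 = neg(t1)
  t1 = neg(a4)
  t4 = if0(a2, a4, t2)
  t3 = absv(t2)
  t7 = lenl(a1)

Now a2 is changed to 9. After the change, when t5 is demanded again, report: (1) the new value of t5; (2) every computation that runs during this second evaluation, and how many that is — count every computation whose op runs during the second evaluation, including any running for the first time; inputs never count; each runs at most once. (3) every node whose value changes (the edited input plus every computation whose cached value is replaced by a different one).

Demanding t5 again yields 0.
1 computations run: t4.
The nodes whose values change: a2.
Note the absorption at t4: it re-runs yet its value is the same, leaving the output's value untouched.

First demand of the output computes:
  t1 = neg(-9) = 9
  t2 = neg(9) = -9
  t3 = absv(-9) = 9
  t4 = if0(a2=5 -> else branch t2) = -9
  t5 = add(-9, 9) = 0

After the edit, cleaning proceeds:
  t4: a read changed (a2 5->9) — executes, giving -9 — identical to its old value.
  t5: dirty, but its reads are unchanged (t4 unchanged, t3 unchanged); cached 0 stands.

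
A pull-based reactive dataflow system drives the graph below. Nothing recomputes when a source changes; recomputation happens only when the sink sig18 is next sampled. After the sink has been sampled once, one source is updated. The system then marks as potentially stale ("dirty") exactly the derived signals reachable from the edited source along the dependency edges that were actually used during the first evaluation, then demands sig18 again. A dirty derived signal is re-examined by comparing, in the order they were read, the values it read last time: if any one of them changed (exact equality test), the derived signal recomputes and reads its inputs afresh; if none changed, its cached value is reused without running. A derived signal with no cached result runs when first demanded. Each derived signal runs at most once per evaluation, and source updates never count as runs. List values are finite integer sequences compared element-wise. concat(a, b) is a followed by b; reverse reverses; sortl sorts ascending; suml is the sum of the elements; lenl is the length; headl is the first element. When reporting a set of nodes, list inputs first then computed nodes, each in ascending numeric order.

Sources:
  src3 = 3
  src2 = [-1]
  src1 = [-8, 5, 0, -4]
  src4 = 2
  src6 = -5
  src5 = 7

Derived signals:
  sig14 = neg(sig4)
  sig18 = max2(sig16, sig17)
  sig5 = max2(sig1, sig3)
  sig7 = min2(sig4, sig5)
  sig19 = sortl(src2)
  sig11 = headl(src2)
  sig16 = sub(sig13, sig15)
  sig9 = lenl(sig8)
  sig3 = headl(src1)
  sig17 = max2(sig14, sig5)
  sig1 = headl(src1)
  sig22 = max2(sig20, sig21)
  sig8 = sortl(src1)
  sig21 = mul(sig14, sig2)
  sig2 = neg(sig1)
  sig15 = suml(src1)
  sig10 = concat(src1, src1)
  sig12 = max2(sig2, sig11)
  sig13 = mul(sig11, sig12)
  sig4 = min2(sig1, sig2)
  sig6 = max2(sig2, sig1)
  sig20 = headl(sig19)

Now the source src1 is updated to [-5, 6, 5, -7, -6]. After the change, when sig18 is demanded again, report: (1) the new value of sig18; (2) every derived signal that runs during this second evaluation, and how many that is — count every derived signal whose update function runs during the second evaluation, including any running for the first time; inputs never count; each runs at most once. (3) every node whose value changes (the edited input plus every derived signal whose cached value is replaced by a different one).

New value of sig18: 5.
Derived signals that run: sig1, sig2, sig3, sig4, sig5, sig12, sig13, sig14, sig15, sig16, sig17, sig18 — 12 in total.
Values that change: src1, sig1, sig2, sig3, sig4, sig5, sig12, sig13, sig14, sig16, sig17, sig18.

First evaluation (everything demanded from the output):
  sig1 = headl([-8, 5, 0, -4]) = -8
  sig2 = neg(-8) = 8
  sig3 = headl([-8, 5, 0, -4]) = -8
  sig4 = min2(-8, 8) = -8
  sig5 = max2(-8, -8) = -8
  sig11 = headl([-1]) = -1
  sig12 = max2(8, -1) = 8
  sig13 = mul(-1, 8) = -8
  sig14 = neg(-8) = 8
  sig15 = suml([-8, 5, 0, -4]) = -7
  sig16 = sub(-8, -7) = -1
  sig17 = max2(8, -8) = 8
  sig18 = max2(-1, 8) = 8

Propagation after the edit:
  sig1: runs — src1 [-8, 5, 0, -4]->[-5, 6, 5, -7, -6]; result -5.
  sig2: runs — sig1 -8->-5; result 5.
  sig3: runs — src1 [-8, 5, 0, -4]->[-5, 6, 5, -7, -6]; result -5.
  sig4: runs — sig1 -8->-5; sig2 8->5; result -5.
  sig5: runs — sig1 -8->-5; sig3 -8->-5; result -5.
  sig12: runs — sig2 8->5; result 5.
  sig13: runs — sig12 8->5; result -5.
  sig14: runs — sig4 -8->-5; result 5.
  sig15: runs — src1 [-8, 5, 0, -4]->[-5, 6, 5, -7, -6]; result -7 (same value as before).
  sig16: runs — sig13 -8->-5; result 2.
  sig17: runs — sig14 8->5; sig5 -8->-5; result 5.
  sig18: runs — sig16 -1->2; sig17 8->5; result 5.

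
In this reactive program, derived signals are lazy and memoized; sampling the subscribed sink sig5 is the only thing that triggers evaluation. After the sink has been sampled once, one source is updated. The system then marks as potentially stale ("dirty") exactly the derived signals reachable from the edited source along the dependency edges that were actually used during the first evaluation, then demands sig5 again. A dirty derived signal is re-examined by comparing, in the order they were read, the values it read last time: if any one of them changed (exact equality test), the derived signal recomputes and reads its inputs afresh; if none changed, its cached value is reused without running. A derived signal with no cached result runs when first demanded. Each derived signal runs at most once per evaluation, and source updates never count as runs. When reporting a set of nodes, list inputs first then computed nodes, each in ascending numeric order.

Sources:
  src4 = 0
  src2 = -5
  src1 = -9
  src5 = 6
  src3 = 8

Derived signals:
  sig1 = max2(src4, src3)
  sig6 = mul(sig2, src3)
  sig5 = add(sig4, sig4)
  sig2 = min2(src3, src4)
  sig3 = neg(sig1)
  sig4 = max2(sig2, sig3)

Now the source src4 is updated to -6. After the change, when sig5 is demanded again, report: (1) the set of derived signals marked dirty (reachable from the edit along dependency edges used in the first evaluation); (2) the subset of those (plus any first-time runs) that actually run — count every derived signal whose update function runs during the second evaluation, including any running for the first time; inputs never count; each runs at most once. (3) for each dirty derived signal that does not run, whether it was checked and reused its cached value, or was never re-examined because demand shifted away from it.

First demand of the output computes:
  sig1 = max2(0, 8) = 8
  sig2 = min2(8, 0) = 0
  sig3 = neg(8) = -8
  sig4 = max2(0, -8) = 0
  sig5 = add(0, 0) = 0

After the edit, cleaning proceeds:
  sig1: a read changed (src4 0->-6) — executes, giving 8 — identical to its old value.
  sig2: a read changed (src4 0->-6) — executes, giving -6.
  sig3: dirty, but its reads are unchanged (sig1 unchanged); cached -8 stands.
  sig4: a read changed (sig2 0->-6) — executes, giving -6.
  sig5: a read changed (sig4 0->-6; sig4 0->-6) — executes, giving -12.

Note where the cutoff bites: sig3 is checked, finds nothing changed, and keeps its cache.

The edit dirties: sig1, sig2, sig3, sig4, sig5.
4 derived signals run: sig1, sig2, sig4, sig5.
Cache hits after checking: sig3.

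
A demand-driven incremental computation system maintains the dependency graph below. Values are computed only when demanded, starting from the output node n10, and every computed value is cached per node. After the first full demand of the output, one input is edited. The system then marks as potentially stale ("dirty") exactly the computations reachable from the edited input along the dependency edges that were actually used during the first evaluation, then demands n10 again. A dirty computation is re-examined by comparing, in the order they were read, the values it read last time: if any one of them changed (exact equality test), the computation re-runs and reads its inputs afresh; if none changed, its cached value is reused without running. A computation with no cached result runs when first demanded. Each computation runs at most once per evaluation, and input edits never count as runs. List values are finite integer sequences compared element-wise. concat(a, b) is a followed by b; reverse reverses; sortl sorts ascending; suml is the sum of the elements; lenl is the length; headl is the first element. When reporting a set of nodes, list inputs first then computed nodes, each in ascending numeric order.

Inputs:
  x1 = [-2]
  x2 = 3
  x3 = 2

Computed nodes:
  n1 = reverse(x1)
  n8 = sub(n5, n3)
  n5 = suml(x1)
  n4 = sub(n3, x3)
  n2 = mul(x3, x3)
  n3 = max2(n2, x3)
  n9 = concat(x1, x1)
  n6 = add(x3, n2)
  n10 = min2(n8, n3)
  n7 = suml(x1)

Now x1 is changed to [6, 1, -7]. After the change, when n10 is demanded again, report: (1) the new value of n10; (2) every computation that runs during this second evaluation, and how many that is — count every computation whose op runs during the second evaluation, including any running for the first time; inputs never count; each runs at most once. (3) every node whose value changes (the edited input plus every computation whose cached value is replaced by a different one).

New value of n10: -4.
Computations that run: n5, n8, n10 — 3 in total.
Values that change: x1, n5, n8, n10.

First evaluation (everything demanded from the output):
  n2 = mul(2, 2) = 4
  n3 = max2(4, 2) = 4
  n5 = suml([-2]) = -2
  n8 = sub(-2, 4) = -6
  n10 = min2(-6, 4) = -6

Propagation after the edit:
  n5: runs — x1 [-2]->[6, 1, -7]; result 0.
  n8: runs — n5 -2->0; result -4.
  n10: runs — n8 -6->-4; result -4.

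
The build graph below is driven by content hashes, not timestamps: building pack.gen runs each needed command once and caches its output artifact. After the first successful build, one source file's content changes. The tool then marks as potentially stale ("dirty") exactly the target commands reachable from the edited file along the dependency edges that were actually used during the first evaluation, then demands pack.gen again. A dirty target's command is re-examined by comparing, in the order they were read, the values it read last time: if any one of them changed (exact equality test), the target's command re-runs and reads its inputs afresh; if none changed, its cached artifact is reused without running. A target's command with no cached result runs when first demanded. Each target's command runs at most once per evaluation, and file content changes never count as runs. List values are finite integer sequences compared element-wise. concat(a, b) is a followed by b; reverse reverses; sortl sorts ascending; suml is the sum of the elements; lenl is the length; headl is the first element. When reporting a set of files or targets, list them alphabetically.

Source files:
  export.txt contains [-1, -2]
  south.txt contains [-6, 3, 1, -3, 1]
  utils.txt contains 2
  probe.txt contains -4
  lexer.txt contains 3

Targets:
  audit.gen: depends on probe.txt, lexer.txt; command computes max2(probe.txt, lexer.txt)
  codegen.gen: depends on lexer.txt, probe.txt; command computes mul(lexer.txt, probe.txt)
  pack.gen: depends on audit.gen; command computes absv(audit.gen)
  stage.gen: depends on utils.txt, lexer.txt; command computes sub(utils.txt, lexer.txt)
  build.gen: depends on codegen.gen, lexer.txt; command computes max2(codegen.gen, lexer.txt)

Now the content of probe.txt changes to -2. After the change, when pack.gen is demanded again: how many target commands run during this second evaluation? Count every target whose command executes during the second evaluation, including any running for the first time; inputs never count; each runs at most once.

Run set: audit.gen (1 run).
The important point: audit.gen recomputes to an identical value, and the output ends up unchanged.

Initial pass — values computed on the first demand:
  audit.gen = max2(-4, 3) = 3
  pack.gen = absv(3) = 3

Second demand — change propagation:
  audit.gen: re-runs because probe.txt -4->-2; new result 3 (unchanged).
  pack.gen: re-examined; everything it read last time is the same (audit.gen unchanged) — cache 3 kept, no run.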